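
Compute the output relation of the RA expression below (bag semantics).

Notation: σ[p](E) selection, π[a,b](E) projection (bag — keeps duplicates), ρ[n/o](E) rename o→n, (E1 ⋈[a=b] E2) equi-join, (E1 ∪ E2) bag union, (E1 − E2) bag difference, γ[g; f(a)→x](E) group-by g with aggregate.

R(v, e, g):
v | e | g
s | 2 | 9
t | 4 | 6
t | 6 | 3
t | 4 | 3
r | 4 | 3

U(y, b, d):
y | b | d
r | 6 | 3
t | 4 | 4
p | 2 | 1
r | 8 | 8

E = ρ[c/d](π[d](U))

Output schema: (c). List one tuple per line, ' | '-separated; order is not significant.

Per-node cardinality:
  U → 4
  π[d](U) → 4
  ρ[c/d](π[d](U)) → 4

== RESULT ==
c
1
3
4
8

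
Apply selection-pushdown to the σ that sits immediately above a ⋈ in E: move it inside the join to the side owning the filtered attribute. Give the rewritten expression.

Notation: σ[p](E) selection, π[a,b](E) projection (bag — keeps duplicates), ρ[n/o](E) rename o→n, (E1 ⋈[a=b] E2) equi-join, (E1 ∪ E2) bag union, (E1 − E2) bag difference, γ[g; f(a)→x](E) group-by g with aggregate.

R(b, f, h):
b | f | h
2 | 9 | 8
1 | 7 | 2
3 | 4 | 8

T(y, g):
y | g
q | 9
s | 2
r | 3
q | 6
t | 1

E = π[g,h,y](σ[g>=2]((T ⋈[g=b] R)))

σ filters on g, owned by the left side.
E' = π[g,h,y]((σ[g>=2](T) ⋈[g=b] R))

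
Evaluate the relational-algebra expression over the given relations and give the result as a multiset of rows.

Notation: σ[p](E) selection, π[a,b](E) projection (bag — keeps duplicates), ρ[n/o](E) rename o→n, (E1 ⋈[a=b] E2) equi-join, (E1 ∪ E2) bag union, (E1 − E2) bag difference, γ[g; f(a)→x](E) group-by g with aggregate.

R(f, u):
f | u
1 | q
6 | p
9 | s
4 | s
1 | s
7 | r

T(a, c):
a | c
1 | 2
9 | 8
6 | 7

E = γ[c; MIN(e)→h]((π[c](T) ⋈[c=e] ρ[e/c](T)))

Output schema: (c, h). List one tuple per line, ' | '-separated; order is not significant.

Row counts bottom-up:
  T → 3
  π[c](T) → 3
  T → 3
  ρ[e/c](T) → 3
  (π[c](T) ⋈[c=e] ρ[e/c](T)) → 3
  γ[c; MIN(e)→h]((π[c](T) ⋈[c=e] ρ[e/c](T))) → 3

== RESULT ==
c | h
2 | 2
7 | 7
8 | 8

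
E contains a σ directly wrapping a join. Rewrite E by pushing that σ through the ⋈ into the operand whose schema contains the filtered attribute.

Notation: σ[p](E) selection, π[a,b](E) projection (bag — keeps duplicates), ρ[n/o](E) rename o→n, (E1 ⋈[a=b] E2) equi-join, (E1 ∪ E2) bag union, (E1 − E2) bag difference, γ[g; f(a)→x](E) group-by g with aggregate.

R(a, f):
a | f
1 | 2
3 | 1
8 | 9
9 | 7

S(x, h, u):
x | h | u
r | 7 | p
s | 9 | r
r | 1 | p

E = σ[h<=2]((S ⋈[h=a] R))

σ filters on h, owned by the left side.
E' = (σ[h<=2](S) ⋈[h=a] R)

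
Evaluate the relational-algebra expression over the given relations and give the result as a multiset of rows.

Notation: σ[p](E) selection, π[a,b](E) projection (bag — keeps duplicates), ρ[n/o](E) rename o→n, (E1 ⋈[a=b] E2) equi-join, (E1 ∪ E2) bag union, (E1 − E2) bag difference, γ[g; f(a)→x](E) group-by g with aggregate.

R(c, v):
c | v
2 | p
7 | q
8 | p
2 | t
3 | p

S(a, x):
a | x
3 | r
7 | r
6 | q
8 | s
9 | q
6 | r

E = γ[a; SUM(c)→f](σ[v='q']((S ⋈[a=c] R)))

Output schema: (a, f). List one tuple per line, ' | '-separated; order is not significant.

Row counts bottom-up:
  S → 6
  R → 5
  (S ⋈[a=c] R) → 3
  σ[v='q']((S ⋈[a=c] R)) → 1
  γ[a; SUM(c)→f](σ[v='q']((S ⋈[a=c] R))) → 1

== RESULT ==
a | f
7 | 7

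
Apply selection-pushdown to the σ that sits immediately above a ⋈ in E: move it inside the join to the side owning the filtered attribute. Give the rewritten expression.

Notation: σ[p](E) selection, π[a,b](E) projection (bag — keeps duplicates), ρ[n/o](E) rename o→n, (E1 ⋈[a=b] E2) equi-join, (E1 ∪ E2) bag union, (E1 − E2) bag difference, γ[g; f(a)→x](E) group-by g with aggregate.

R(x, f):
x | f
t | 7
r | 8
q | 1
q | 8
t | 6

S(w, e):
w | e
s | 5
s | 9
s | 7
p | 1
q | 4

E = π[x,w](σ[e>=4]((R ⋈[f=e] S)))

σ filters on e, owned by the right side.
E' = π[x,w]((R ⋈[f=e] σ[e>=4](S)))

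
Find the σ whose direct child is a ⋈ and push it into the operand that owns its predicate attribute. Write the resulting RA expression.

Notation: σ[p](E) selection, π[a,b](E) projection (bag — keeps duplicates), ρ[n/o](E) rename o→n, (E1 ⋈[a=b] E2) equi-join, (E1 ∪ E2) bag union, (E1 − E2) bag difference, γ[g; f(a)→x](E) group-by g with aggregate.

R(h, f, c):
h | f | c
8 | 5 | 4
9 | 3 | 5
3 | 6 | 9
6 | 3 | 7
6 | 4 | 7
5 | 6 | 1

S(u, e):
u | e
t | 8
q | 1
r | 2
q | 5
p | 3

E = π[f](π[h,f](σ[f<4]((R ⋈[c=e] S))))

σ filters on f, owned by the left side.
E' = π[f](π[h,f]((σ[f<4](R) ⋈[c=e] S)))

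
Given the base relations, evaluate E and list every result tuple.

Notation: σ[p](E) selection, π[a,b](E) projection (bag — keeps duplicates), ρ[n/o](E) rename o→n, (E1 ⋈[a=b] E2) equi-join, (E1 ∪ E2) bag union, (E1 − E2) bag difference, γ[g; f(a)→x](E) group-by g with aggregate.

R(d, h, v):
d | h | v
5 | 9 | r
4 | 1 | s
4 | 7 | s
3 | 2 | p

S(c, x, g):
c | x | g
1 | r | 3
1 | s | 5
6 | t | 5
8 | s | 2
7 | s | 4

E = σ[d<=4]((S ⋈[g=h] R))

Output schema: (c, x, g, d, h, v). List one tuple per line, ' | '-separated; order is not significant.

Stepwise |·|:
  S → 5
  R → 4
  (S ⋈[g=h] R) → 1
  σ[d<=4]((S ⋈[g=h] R)) → 1

== RESULT ==
c | x | g | d | h | v
8 | s | 2 | 3 | 2 | p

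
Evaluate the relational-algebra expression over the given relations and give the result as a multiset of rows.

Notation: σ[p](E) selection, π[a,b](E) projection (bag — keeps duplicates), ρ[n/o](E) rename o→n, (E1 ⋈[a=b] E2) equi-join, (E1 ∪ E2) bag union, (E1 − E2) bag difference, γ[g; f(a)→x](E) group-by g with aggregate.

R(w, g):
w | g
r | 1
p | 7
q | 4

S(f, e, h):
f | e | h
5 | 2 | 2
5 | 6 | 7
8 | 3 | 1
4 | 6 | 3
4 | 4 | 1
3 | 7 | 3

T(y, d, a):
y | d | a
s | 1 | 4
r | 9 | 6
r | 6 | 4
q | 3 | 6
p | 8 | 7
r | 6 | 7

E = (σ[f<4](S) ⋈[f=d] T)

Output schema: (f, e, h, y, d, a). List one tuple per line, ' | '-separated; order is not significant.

Per-node cardinality:
  S → 6
  σ[f<4](S) → 1
  T → 6
  (σ[f<4](S) ⋈[f=d] T) → 1

== RESULT ==
f | e | h | y | d | a
3 | 7 | 3 | q | 3 | 6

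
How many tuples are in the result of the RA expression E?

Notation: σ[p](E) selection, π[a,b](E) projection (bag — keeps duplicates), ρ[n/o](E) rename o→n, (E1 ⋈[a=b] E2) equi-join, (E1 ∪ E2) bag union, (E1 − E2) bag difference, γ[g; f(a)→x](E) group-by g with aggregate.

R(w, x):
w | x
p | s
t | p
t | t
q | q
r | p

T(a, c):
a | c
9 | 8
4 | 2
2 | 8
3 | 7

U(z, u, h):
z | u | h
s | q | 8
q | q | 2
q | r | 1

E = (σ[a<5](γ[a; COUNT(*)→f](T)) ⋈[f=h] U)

Subexpression sizes:
  T → 4
  γ[a; COUNT(*)→f](T) → 4
  σ[a<5](γ[a; COUNT(*)→f](T)) → 3
  U → 3
  (σ[a<5](γ[a; COUNT(*)→f](T)) ⋈[f=h] U) → 3

|E| = 3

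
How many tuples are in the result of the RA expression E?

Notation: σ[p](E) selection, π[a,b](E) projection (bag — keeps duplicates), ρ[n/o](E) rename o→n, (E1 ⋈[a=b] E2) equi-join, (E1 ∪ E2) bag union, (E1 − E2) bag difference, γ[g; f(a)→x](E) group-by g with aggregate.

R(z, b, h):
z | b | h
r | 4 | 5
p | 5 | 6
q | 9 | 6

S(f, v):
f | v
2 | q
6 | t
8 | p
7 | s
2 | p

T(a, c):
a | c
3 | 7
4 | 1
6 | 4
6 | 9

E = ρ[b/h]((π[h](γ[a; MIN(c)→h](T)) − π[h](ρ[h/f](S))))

Stepwise |·|:
  T → 4
  γ[a; MIN(c)→h](T) → 3
  π[h](γ[a; MIN(c)→h](T)) → 3
  S → 5
  ρ[h/f](S) → 5
  π[h](ρ[h/f](S)) → 5
  (π[h](γ[a; MIN(c)→h](T)) − π[h](ρ[h/f](S))) → 2
  ρ[b/h]((π[h](γ[a; MIN(c)→h](T)) − π[h](ρ[h/f](S)))) → 2

|E| = 2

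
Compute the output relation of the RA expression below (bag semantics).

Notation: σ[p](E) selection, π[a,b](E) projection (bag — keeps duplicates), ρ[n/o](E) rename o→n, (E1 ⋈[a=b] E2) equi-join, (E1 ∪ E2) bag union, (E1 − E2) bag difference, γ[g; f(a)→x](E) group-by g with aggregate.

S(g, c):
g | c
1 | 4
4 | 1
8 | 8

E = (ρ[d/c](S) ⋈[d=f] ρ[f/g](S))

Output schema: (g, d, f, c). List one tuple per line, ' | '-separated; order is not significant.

Stepwise |·|:
  S → 3
  ρ[d/c](S) → 3
  S → 3
  ρ[f/g](S) → 3
  (ρ[d/c](S) ⋈[d=f] ρ[f/g](S)) → 3

== RESULT ==
g | d | f | c
1 | 4 | 4 | 1
4 | 1 | 1 | 4
8 | 8 | 8 | 8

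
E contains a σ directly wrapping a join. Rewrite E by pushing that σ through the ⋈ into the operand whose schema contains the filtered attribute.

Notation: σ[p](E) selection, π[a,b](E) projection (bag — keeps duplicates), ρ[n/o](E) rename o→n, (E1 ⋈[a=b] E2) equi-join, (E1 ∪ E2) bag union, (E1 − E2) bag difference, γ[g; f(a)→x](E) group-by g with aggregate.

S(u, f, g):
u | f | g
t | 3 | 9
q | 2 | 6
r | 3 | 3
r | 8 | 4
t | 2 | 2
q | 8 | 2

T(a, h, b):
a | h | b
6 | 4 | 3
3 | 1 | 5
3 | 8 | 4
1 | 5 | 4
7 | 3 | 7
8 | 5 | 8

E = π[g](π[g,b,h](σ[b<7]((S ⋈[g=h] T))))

σ filters on b, owned by the right side.
E' = π[g](π[g,b,h]((S ⋈[g=h] σ[b<7](T))))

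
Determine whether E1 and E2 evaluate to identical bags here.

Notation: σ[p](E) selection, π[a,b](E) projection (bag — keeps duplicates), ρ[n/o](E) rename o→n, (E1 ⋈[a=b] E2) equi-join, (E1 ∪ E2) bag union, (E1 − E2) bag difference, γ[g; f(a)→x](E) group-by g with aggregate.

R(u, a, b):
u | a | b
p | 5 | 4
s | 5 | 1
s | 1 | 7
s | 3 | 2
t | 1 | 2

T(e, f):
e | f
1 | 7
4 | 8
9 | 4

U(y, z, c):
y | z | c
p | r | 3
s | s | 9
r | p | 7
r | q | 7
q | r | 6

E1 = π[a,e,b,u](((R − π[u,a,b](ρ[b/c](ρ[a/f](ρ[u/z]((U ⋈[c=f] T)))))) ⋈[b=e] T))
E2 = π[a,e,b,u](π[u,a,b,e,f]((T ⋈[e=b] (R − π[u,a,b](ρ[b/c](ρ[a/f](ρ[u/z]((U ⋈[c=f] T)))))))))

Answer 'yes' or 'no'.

E1 per-node cardinality:
  R → 5
  U → 5
  T → 3
  (U ⋈[c=f] T) → 2
  ρ[u/z]((U ⋈[c=f] T)) → 2
  ρ[a/f](ρ[u/z]((U ⋈[c=f] T))) → 2
  ρ[b/c](ρ[a/f](ρ[u/z]((U ⋈[c=f] T)))) → 2
  π[u,a,b](ρ[b/c](ρ[a/f](ρ[u/z]((U ⋈[c=f] T))))) → 2
  (R − π[u,a,b](ρ[b/c](ρ[a/f](ρ[u/z]((U ⋈[c=f] T)))))) → 5
  T → 3
  ((R − π[u,a,b](ρ[b/c](ρ[a/f](ρ[u/z]((U ⋈[c=f] T)))))) ⋈[b=e] T) → 2
  π[a,e,b,u](((R − π[u,a,b](ρ[b/c](ρ[a/f](ρ[u/z]((U ⋈[c=f] T)))))) ⋈[b=e] T)) → 2
E2 per-node cardinality:
  T → 3
  R → 5
  U → 5
  T → 3
  (U ⋈[c=f] T) → 2
  ρ[u/z]((U ⋈[c=f] T)) → 2
  ρ[a/f](ρ[u/z]((U ⋈[c=f] T))) → 2
  ρ[b/c](ρ[a/f](ρ[u/z]((U ⋈[c=f] T)))) → 2
  π[u,a,b](ρ[b/c](ρ[a/f](ρ[u/z]((U ⋈[c=f] T))))) → 2
  (R − π[u,a,b](ρ[b/c](ρ[a/f](ρ[u/z]((U ⋈[c=f] T)))))) → 5
  (T ⋈[e=b] (R − π[u,a,b](ρ[b/c](ρ[a/f](ρ[u/z]((U ⋈[c=f] T))))))) → 2
  π[u,a,b,e,f]((T ⋈[e=b] (R − π[u,a,b](ρ[b/c](ρ[a/f](ρ[u/z]((U ⋈[c=f] T)))))))) → 2
  π[a,e,b,u](π[u,a,b,e,f]((T ⋈[e=b] (R − π[u,a,b](ρ[b/c](ρ[a/f](ρ[u/z]((U ⋈[c=f] T))))))))) → 2

E1 and E2 produce the same multiset:
a | e | b | u
5 | 1 | 1 | s
5 | 4 | 4 | p

yes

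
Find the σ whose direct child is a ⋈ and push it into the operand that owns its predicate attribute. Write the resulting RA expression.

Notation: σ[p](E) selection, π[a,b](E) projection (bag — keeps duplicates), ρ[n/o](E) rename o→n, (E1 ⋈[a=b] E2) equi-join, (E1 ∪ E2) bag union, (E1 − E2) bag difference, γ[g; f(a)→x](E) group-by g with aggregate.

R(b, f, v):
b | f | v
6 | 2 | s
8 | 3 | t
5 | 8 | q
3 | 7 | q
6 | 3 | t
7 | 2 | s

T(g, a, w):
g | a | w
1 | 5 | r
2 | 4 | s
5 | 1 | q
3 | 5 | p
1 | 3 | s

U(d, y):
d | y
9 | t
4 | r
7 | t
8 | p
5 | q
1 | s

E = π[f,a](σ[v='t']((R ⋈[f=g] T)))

σ filters on v, owned by the left side.
E' = π[f,a]((σ[v='t'](R) ⋈[f=g] T))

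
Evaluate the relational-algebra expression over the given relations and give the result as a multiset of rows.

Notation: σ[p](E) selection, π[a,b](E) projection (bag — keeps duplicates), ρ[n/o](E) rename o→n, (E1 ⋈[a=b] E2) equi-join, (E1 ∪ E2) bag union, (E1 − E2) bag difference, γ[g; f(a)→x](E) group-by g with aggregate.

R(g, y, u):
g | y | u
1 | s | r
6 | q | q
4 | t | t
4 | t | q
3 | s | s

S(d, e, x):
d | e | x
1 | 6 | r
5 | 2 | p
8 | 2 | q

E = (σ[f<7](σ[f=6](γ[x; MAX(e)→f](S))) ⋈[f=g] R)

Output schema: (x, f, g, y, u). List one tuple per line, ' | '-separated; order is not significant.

Per-node cardinality:
  S → 3
  γ[x; MAX(e)→f](S) → 3
  σ[f=6](γ[x; MAX(e)→f](S)) → 1
  σ[f<7](σ[f=6](γ[x; MAX(e)→f](S))) → 1
  R → 5
  (σ[f<7](σ[f=6](γ[x; MAX(e)→f](S))) ⋈[f=g] R) → 1

== RESULT ==
x | f | g | y | u
r | 6 | 6 | q | q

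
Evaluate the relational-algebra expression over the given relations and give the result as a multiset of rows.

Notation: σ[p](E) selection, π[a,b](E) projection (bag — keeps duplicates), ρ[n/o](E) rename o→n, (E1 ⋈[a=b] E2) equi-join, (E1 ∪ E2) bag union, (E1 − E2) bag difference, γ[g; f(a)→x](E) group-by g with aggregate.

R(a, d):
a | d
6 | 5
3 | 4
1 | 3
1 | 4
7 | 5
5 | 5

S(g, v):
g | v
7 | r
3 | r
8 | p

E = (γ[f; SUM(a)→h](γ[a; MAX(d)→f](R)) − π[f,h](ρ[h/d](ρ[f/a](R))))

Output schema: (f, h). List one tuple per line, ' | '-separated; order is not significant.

Per-node cardinality:
  R → 6
  γ[a; MAX(d)→f](R) → 5
  γ[f; SUM(a)→h](γ[a; MAX(d)→f](R)) → 2
  R → 6
  ρ[f/a](R) → 6
  ρ[h/d](ρ[f/a](R)) → 6
  π[f,h](ρ[h/d](ρ[f/a](R))) → 6
  (γ[f; SUM(a)→h](γ[a; MAX(d)→f](R)) − π[f,h](ρ[h/d](ρ[f/a](R)))) → 2

== RESULT ==
f | h
4 | 4
5 | 18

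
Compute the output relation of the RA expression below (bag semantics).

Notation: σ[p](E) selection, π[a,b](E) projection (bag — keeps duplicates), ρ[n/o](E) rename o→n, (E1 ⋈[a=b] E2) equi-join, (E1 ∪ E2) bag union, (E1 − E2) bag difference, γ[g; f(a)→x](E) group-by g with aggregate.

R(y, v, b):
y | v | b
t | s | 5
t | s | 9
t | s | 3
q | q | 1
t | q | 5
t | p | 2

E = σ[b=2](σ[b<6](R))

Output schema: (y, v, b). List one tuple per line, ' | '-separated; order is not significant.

Stepwise |·|:
  R → 6
  σ[b<6](R) → 5
  σ[b=2](σ[b<6](R)) → 1

== RESULT ==
y | v | b
t | p | 2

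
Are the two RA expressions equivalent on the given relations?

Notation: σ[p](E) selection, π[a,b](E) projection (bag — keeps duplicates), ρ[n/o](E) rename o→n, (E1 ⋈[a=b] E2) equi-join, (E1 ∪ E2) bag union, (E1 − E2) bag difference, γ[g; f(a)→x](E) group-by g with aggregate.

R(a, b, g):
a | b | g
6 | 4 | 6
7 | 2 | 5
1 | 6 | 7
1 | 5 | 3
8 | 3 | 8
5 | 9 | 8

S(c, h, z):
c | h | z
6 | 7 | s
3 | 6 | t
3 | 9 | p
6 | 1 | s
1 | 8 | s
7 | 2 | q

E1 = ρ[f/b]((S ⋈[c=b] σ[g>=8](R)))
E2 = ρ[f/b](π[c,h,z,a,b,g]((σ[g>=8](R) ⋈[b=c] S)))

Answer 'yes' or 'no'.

E1 stepwise |·|:
  S → 6
  R → 6
  σ[g>=8](R) → 2
  (S ⋈[c=b] σ[g>=8](R)) → 2
  ρ[f/b]((S ⋈[c=b] σ[g>=8](R))) → 2
E2 stepwise |·|:
  R → 6
  σ[g>=8](R) → 2
  S → 6
  (σ[g>=8](R) ⋈[b=c] S) → 2
  π[c,h,z,a,b,g]((σ[g>=8](R) ⋈[b=c] S)) → 2
  ρ[f/b](π[c,h,z,a,b,g]((σ[g>=8](R) ⋈[b=c] S))) → 2

E1 and E2 produce the same multiset:
c | h | z | a | f | g
3 | 6 | t | 8 | 3 | 8
3 | 9 | p | 8 | 3 | 8

yes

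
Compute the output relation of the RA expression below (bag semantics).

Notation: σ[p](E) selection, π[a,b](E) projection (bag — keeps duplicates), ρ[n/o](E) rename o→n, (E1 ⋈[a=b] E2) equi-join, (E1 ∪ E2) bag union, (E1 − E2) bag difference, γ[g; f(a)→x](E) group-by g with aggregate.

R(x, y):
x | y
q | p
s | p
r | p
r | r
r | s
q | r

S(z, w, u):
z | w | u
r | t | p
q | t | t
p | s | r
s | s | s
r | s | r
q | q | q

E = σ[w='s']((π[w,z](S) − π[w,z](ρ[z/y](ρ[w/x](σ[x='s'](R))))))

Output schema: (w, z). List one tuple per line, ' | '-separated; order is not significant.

Row counts bottom-up:
  S → 6
  π[w,z](S) → 6
  R → 6
  σ[x='s'](R) → 1
  ρ[w/x](σ[x='s'](R)) → 1
  ρ[z/y](ρ[w/x](σ[x='s'](R))) → 1
  π[w,z](ρ[z/y](ρ[w/x](σ[x='s'](R)))) → 1
  (π[w,z](S) − π[w,z](ρ[z/y](ρ[w/x](σ[x='s'](R))))) → 5
  σ[w='s']((π[w,z](S) − π[w,z](ρ[z/y](ρ[w/x](σ[x='s'](R)))))) → 2

== RESULT ==
w | z
s | r
s | s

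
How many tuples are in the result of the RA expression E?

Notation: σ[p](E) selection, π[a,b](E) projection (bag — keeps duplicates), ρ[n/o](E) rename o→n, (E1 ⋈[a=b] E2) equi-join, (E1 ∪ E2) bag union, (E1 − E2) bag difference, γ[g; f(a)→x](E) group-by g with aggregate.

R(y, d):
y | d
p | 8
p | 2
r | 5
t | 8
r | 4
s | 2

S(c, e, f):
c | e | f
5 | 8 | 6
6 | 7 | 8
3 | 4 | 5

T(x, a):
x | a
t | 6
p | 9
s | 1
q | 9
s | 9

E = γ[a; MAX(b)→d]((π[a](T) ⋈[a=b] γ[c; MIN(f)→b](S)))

Per-node cardinality:
  T → 5
  π[a](T) → 5
  S → 3
  γ[c; MIN(f)→b](S) → 3
  (π[a](T) ⋈[a=b] γ[c; MIN(f)→b](S)) → 1
  γ[a; MAX(b)→d]((π[a](T) ⋈[a=b] γ[c; MIN(f)→b](S))) → 1

|E| = 1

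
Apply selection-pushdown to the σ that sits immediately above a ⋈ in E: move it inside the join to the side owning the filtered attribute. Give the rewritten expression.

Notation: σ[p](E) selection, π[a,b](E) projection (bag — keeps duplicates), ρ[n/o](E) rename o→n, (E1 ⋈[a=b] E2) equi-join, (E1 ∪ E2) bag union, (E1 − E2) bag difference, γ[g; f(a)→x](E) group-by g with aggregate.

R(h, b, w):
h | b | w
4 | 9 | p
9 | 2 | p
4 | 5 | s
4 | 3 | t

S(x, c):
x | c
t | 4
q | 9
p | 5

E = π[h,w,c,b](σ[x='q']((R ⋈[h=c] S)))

σ filters on x, owned by the right side.
E' = π[h,w,c,b]((R ⋈[h=c] σ[x='q'](S)))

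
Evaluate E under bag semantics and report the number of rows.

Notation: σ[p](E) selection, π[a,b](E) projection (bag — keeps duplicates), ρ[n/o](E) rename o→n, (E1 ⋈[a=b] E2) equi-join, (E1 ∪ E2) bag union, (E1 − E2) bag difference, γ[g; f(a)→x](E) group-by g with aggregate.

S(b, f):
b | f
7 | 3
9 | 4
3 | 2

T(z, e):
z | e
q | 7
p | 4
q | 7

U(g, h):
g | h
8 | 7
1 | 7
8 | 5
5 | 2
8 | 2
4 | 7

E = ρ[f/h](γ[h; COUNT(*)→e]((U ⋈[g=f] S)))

Row counts bottom-up:
  U → 6
  S → 3
  (U ⋈[g=f] S) → 1
  γ[h; COUNT(*)→e]((U ⋈[g=f] S)) → 1
  ρ[f/h](γ[h; COUNT(*)→e]((U ⋈[g=f] S))) → 1

|E| = 1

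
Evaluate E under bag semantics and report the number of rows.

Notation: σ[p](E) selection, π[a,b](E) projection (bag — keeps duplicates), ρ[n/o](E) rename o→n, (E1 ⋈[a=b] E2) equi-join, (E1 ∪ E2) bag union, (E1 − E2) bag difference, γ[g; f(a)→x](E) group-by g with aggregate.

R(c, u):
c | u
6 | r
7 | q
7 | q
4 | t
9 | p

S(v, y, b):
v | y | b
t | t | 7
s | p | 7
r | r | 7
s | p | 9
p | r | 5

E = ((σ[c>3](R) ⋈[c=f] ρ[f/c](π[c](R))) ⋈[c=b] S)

Row counts bottom-up:
  R → 5
  σ[c>3](R) → 5
  R → 5
  π[c](R) → 5
  ρ[f/c](π[c](R)) → 5
  (σ[c>3](R) ⋈[c=f] ρ[f/c](π[c](R))) → 7
  S → 5
  ((σ[c>3](R) ⋈[c=f] ρ[f/c](π[c](R))) ⋈[c=b] S) → 13

|E| = 13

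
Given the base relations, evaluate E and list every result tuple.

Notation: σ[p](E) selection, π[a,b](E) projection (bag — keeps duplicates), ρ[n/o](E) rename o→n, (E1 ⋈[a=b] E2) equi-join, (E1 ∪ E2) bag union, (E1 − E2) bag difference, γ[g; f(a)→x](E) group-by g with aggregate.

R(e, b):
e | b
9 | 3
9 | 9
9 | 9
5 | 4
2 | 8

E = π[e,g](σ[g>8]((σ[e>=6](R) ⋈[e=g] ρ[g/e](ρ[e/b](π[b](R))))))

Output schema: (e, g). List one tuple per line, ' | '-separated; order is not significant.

Per-node cardinality:
  R → 5
  σ[e>=6](R) → 3
  R → 5
  π[b](R) → 5
  ρ[e/b](π[b](R)) → 5
  ρ[g/e](ρ[e/b](π[b](R))) → 5
  (σ[e>=6](R) ⋈[e=g] ρ[g/e](ρ[e/b](π[b](R)))) → 6
  σ[g>8]((σ[e>=6](R) ⋈[e=g] ρ[g/e](ρ[e/b](π[b](R))))) → 6
  π[e,g](σ[g>8]((σ[e>=6](R) ⋈[e=g] ρ[g/e](ρ[e/b](π[b](R)))))) → 6

== RESULT ==
e | g
9 | 9
9 | 9
9 | 9
9 | 9
9 | 9
9 | 9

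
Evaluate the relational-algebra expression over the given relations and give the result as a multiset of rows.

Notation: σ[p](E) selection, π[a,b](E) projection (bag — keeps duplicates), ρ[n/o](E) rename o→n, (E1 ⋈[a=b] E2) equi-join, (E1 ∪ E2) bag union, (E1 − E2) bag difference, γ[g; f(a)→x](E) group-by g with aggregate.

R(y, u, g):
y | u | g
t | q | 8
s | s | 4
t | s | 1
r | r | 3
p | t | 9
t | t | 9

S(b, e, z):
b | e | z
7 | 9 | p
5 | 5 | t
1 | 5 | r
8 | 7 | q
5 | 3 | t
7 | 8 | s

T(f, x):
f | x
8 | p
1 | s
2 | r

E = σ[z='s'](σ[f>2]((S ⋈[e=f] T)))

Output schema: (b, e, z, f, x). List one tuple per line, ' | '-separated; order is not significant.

Per-node cardinality:
  S → 6
  T → 3
  (S ⋈[e=f] T) → 1
  σ[f>2]((S ⋈[e=f] T)) → 1
  σ[z='s'](σ[f>2]((S ⋈[e=f] T))) → 1

== RESULT ==
b | e | z | f | x
7 | 8 | s | 8 | p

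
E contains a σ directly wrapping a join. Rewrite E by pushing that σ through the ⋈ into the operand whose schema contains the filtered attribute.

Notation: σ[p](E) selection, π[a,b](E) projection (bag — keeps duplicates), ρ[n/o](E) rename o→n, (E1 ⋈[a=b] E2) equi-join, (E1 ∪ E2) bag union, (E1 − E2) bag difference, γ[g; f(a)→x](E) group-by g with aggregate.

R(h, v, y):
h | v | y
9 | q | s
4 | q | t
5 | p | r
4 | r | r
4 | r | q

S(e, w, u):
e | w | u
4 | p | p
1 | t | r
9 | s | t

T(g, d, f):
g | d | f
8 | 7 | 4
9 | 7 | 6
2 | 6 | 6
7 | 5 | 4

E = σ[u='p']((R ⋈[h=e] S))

σ filters on u, owned by the right side.
E' = (R ⋈[h=e] σ[u='p'](S))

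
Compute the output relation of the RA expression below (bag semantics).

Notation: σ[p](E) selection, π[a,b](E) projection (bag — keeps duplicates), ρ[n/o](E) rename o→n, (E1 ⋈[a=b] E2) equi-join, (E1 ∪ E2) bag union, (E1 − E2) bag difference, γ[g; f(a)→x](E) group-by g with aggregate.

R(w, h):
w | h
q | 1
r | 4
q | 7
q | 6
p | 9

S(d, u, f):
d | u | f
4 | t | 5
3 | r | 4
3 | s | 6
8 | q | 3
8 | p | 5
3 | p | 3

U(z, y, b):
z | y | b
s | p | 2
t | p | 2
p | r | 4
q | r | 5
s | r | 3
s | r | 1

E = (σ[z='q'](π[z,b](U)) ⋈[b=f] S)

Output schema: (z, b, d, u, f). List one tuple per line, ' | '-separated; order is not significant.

Subexpression sizes:
  U → 6
  π[z,b](U) → 6
  σ[z='q'](π[z,b](U)) → 1
  S → 6
  (σ[z='q'](π[z,b](U)) ⋈[b=f] S) → 2

== RESULT ==
z | b | d | u | f
q | 5 | 4 | t | 5
q | 5 | 8 | p | 5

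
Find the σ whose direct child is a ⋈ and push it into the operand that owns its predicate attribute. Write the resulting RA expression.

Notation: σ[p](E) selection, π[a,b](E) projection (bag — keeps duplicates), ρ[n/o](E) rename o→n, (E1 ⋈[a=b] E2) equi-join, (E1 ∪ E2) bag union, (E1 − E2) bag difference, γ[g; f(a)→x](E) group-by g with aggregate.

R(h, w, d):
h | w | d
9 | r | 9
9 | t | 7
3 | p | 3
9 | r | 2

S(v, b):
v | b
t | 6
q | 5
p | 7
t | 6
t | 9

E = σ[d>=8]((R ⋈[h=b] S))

σ filters on d, owned by the left side.
E' = (σ[d>=8](R) ⋈[h=b] S)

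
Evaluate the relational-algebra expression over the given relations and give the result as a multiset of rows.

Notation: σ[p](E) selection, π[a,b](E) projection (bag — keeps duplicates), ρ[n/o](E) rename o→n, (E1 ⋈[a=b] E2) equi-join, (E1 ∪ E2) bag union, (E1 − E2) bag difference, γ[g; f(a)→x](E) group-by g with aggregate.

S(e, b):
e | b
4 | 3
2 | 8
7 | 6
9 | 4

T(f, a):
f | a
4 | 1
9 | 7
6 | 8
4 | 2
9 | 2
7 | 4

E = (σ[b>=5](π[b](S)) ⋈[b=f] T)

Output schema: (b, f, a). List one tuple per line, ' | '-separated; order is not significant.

Per-node cardinality:
  S → 4
  π[b](S) → 4
  σ[b>=5](π[b](S)) → 2
  T → 6
  (σ[b>=5](π[b](S)) ⋈[b=f] T) → 1

== RESULT ==
b | f | a
6 | 6 | 8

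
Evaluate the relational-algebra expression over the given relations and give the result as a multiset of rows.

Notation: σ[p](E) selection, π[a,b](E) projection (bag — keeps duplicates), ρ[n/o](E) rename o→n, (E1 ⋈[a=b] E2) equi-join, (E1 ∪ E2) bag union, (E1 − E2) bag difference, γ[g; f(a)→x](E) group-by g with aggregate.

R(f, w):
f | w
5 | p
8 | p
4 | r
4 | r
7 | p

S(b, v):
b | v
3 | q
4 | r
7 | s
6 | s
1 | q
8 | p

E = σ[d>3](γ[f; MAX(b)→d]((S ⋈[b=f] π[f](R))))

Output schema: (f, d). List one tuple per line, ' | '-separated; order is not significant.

Stepwise |·|:
  S → 6
  R → 5
  π[f](R) → 5
  (S ⋈[b=f] π[f](R)) → 4
  γ[f; MAX(b)→d]((S ⋈[b=f] π[f](R))) → 3
  σ[d>3](γ[f; MAX(b)→d]((S ⋈[b=f] π[f](R)))) → 3

== RESULT ==
f | d
4 | 4
7 | 7
8 | 8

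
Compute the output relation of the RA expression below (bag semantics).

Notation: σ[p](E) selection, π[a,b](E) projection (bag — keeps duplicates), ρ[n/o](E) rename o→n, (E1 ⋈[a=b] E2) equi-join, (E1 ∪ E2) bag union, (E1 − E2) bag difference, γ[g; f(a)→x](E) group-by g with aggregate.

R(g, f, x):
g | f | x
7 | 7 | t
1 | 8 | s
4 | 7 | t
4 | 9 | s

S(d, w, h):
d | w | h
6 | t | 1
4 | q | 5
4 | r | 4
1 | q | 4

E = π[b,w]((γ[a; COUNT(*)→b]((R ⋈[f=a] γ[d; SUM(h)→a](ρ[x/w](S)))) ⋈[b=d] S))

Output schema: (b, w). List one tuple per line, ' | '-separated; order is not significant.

Per-node cardinality:
  R → 4
  S → 4
  ρ[x/w](S) → 4
  γ[d; SUM(h)→a](ρ[x/w](S)) → 3
  (R ⋈[f=a] γ[d; SUM(h)→a](ρ[x/w](S))) → 1
  γ[a; COUNT(*)→b]((R ⋈[f=a] γ[d; SUM(h)→a](ρ[x/w](S)))) → 1
  S → 4
  (γ[a; COUNT(*)→b]((R ⋈[f=a] γ[d; SUM(h)→a](ρ[x/w](S)))) ⋈[b=d] S) → 1
  π[b,w]((γ[a; COUNT(*)→b]((R ⋈[f=a] γ[d; SUM(h)→a](ρ[x/w](S)))) ⋈[b=d] S)) → 1

== RESULT ==
b | w
1 | q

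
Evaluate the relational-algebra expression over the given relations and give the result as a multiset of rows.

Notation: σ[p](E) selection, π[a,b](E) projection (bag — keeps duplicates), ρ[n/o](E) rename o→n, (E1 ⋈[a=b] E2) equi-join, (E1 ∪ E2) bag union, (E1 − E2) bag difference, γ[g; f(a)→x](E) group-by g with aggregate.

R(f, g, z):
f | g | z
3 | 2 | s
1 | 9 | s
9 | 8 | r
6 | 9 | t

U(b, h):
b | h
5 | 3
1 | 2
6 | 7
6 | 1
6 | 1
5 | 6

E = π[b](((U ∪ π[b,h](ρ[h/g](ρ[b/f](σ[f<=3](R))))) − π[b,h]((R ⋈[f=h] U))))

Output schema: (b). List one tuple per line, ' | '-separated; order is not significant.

Per-node cardinality:
  U → 6
  R → 4
  σ[f<=3](R) → 2
  ρ[b/f](σ[f<=3](R)) → 2
  ρ[h/g](ρ[b/f](σ[f<=3](R))) → 2
  π[b,h](ρ[h/g](ρ[b/f](σ[f<=3](R)))) → 2
  (U ∪ π[b,h](ρ[h/g](ρ[b/f](σ[f<=3](R))))) → 8
  R → 4
  U → 6
  (R ⋈[f=h] U) → 4
  π[b,h]((R ⋈[f=h] U)) → 4
  ((U ∪ π[b,h](ρ[h/g](ρ[b/f](σ[f<=3](R))))) − π[b,h]((R ⋈[f=h] U))) → 4
  π[b](((U ∪ π[b,h](ρ[h/g](ρ[b/f](σ[f<=3](R))))) − π[b,h]((R ⋈[f=h] U)))) → 4

== RESULT ==
b
1
1
3
6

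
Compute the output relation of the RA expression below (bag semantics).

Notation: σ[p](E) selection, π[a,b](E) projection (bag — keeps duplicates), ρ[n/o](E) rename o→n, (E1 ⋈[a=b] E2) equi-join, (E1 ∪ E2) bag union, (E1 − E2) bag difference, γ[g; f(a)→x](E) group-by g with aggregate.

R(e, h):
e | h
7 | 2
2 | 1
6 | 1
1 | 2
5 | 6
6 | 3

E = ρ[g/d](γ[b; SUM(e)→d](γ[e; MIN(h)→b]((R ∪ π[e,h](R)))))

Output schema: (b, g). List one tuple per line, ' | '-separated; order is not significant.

Stepwise |·|:
  R → 6
  R → 6
  π[e,h](R) → 6
  (R ∪ π[e,h](R)) → 12
  γ[e; MIN(h)→b]((R ∪ π[e,h](R))) → 5
  γ[b; SUM(e)→d](γ[e; MIN(h)→b]((R ∪ π[e,h](R)))) → 3
  ρ[g/d](γ[b; SUM(e)→d](γ[e; MIN(h)→b]((R ∪ π[e,h](R))))) → 3

== RESULT ==
b | g
1 | 8
2 | 8
6 | 5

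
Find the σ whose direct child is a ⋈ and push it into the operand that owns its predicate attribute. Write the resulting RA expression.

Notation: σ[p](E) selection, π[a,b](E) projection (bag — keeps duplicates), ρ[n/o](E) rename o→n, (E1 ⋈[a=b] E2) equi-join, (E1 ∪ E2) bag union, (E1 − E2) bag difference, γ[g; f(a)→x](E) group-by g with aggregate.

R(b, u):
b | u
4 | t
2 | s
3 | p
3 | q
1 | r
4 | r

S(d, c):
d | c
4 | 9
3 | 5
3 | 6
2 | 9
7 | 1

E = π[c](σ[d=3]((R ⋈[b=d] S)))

σ filters on d, owned by the right side.
E' = π[c]((R ⋈[b=d] σ[d=3](S)))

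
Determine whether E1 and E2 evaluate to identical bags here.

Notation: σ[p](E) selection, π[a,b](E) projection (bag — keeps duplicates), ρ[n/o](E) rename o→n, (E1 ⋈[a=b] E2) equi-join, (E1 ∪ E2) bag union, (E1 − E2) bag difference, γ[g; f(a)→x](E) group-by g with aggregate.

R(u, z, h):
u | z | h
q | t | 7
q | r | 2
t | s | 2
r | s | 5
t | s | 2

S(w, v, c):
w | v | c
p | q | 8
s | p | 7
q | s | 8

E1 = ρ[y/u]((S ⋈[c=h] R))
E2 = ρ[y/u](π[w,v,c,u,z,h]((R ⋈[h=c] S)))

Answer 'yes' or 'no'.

E1 stepwise |·|:
  S → 3
  R → 5
  (S ⋈[c=h] R) → 1
  ρ[y/u]((S ⋈[c=h] R)) → 1
E2 stepwise |·|:
  R → 5
  S → 3
  (R ⋈[h=c] S) → 1
  π[w,v,c,u,z,h]((R ⋈[h=c] S)) → 1
  ρ[y/u](π[w,v,c,u,z,h]((R ⋈[h=c] S))) → 1

E1 and E2 produce the same multiset:
w | v | c | y | z | h
s | p | 7 | q | t | 7

yes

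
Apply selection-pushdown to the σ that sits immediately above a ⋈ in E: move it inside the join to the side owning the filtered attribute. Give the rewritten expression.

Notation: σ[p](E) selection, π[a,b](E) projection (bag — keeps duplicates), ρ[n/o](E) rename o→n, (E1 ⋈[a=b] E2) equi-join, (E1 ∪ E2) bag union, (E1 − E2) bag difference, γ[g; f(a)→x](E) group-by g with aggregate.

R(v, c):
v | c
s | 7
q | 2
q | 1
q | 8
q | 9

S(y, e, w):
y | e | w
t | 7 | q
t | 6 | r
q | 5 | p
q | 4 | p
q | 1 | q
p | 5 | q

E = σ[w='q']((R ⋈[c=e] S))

σ filters on w, owned by the right side.
E' = (R ⋈[c=e] σ[w='q'](S))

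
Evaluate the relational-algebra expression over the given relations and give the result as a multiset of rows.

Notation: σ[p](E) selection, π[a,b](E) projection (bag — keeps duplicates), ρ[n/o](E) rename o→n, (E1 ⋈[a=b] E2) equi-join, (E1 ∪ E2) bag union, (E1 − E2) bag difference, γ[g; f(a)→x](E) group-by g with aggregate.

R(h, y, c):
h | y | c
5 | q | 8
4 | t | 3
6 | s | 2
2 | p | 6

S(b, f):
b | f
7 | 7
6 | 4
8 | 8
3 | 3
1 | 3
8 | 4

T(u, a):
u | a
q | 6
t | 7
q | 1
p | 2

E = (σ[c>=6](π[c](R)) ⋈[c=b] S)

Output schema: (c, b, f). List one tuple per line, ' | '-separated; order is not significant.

Row counts bottom-up:
  R → 4
  π[c](R) → 4
  σ[c>=6](π[c](R)) → 2
  S → 6
  (σ[c>=6](π[c](R)) ⋈[c=b] S) → 3

== RESULT ==
c | b | f
6 | 6 | 4
8 | 8 | 4
8 | 8 | 8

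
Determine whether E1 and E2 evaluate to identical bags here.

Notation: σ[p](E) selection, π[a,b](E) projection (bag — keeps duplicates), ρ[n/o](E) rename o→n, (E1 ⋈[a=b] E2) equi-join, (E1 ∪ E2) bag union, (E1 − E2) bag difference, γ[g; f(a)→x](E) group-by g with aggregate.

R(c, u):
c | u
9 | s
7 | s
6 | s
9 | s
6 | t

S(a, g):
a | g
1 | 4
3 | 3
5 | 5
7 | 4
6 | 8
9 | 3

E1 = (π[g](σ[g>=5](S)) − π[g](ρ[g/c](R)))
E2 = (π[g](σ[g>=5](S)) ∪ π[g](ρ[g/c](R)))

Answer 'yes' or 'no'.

E1 stepwise |·|:
  S → 6
  σ[g>=5](S) → 2
  π[g](σ[g>=5](S)) → 2
  R → 5
  ρ[g/c](R) → 5
  π[g](ρ[g/c](R)) → 5
  (π[g](σ[g>=5](S)) − π[g](ρ[g/c](R))) → 2
E2 stepwise |·|:
  S → 6
  σ[g>=5](S) → 2
  π[g](σ[g>=5](S)) → 2
  R → 5
  ρ[g/c](R) → 5
  π[g](ρ[g/c](R)) → 5
  (π[g](σ[g>=5](S)) ∪ π[g](ρ[g/c](R))) → 7

E1 result:
g
5
8
E2 result:
g
5
6
6
7
8
9
9
Witness: (6,) appears 0× in E1 but 2× in E2.

no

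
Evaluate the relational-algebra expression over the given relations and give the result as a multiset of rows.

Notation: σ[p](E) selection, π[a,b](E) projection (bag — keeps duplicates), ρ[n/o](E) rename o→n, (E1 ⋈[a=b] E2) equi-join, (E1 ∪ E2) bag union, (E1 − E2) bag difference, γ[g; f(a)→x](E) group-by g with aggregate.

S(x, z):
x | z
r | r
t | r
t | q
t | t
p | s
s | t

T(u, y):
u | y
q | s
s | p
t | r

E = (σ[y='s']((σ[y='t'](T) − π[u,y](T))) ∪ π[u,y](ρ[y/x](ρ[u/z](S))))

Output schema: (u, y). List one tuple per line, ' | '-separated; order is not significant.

Stepwise |·|:
  T → 3
  σ[y='t'](T) → 0
  T → 3
  π[u,y](T) → 3
  (σ[y='t'](T) − π[u,y](T)) → 0
  σ[y='s']((σ[y='t'](T) − π[u,y](T))) → 0
  S → 6
  ρ[u/z](S) → 6
  ρ[y/x](ρ[u/z](S)) → 6
  π[u,y](ρ[y/x](ρ[u/z](S))) → 6
  (σ[y='s']((σ[y='t'](T) − π[u,y](T))) ∪ π[u,y](ρ[y/x](ρ[u/z](S)))) → 6

== RESULT ==
u | y
q | t
r | r
r | t
s | p
t | s
t | t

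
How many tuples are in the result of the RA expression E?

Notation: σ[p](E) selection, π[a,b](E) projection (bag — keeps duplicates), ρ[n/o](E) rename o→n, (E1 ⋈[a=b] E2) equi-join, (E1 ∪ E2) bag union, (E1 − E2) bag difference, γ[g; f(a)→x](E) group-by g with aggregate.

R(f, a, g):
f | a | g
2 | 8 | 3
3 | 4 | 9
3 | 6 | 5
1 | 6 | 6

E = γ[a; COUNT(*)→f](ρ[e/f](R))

Subexpression sizes:
  R → 4
  ρ[e/f](R) → 4
  γ[a; COUNT(*)→f](ρ[e/f](R)) → 3

|E| = 3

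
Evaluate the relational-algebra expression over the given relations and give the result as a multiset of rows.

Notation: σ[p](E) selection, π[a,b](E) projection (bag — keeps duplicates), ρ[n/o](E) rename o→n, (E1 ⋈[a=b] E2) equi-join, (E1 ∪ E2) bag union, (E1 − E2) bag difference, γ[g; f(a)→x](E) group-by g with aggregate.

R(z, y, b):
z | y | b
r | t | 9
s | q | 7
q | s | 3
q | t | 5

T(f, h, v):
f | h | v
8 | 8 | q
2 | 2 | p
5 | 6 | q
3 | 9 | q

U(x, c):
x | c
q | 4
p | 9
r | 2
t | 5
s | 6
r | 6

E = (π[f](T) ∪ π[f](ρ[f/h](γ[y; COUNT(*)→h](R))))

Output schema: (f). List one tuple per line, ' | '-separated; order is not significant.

Row counts bottom-up:
  T → 4
  π[f](T) → 4
  R → 4
  γ[y; COUNT(*)→h](R) → 3
  ρ[f/h](γ[y; COUNT(*)→h](R)) → 3
  π[f](ρ[f/h](γ[y; COUNT(*)→h](R))) → 3
  (π[f](T) ∪ π[f](ρ[f/h](γ[y; COUNT(*)→h](R)))) → 7

== RESULT ==
f
1
1
2
2
3
5
8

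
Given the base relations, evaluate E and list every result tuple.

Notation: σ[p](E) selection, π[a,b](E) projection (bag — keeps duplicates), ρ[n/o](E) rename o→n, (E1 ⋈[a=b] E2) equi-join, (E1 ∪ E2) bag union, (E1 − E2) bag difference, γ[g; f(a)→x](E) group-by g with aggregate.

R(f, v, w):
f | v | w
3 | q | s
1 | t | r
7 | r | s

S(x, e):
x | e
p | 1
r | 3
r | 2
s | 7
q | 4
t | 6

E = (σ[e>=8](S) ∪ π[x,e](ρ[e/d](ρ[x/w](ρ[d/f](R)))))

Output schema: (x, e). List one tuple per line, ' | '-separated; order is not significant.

Row counts bottom-up:
  S → 6
  σ[e>=8](S) → 0
  R → 3
  ρ[d/f](R) → 3
  ρ[x/w](ρ[d/f](R)) → 3
  ρ[e/d](ρ[x/w](ρ[d/f](R))) → 3
  π[x,e](ρ[e/d](ρ[x/w](ρ[d/f](R)))) → 3
  (σ[e>=8](S) ∪ π[x,e](ρ[e/d](ρ[x/w](ρ[d/f](R))))) → 3

== RESULT ==
x | e
r | 1
s | 3
s | 7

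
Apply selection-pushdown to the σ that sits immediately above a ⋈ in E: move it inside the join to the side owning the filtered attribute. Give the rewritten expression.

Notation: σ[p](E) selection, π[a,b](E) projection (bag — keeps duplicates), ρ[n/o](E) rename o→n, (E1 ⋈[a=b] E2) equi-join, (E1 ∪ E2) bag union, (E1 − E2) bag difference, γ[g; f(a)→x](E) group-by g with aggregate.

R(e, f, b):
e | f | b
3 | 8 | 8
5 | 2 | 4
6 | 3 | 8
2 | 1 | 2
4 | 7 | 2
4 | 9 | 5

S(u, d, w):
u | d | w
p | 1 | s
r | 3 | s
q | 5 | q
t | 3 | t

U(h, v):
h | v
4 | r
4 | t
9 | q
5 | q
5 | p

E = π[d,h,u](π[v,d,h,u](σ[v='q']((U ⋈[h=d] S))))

σ filters on v, owned by the left side.
E' = π[d,h,u](π[v,d,h,u]((σ[v='q'](U) ⋈[h=d] S)))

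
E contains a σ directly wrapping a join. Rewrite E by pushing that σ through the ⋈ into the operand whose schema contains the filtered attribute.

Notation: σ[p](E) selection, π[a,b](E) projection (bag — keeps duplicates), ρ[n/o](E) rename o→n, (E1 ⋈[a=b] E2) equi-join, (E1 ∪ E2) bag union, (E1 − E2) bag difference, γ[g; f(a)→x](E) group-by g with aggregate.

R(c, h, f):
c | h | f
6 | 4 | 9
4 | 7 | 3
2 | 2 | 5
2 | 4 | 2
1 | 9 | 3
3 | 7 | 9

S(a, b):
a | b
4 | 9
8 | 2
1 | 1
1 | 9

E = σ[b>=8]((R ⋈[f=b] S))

σ filters on b, owned by the right side.
E' = (R ⋈[f=b] σ[b>=8](S))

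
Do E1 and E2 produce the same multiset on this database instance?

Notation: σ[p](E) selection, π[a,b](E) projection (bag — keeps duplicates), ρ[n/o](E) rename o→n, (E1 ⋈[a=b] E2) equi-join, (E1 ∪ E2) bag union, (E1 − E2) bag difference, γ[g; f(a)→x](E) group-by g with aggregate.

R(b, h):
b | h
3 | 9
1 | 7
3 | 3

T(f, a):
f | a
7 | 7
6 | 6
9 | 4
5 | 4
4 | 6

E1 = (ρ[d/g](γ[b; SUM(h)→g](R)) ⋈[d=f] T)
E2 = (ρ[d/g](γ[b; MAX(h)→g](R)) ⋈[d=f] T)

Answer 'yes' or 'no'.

E1 stepwise |·|:
  R → 3
  γ[b; SUM(h)→g](R) → 2
  ρ[d/g](γ[b; SUM(h)→g](R)) → 2
  T → 5
  (ρ[d/g](γ[b; SUM(h)→g](R)) ⋈[d=f] T) → 1
E2 stepwise |·|:
  R → 3
  γ[b; MAX(h)→g](R) → 2
  ρ[d/g](γ[b; MAX(h)→g](R)) → 2
  T → 5
  (ρ[d/g](γ[b; MAX(h)→g](R)) ⋈[d=f] T) → 2

E1 result:
b | d | f | a
1 | 7 | 7 | 7
E2 result:
b | d | f | a
1 | 7 | 7 | 7
3 | 9 | 9 | 4
Witness: (3, 9, 9, 4) appears 0× in E1 but 1× in E2.

no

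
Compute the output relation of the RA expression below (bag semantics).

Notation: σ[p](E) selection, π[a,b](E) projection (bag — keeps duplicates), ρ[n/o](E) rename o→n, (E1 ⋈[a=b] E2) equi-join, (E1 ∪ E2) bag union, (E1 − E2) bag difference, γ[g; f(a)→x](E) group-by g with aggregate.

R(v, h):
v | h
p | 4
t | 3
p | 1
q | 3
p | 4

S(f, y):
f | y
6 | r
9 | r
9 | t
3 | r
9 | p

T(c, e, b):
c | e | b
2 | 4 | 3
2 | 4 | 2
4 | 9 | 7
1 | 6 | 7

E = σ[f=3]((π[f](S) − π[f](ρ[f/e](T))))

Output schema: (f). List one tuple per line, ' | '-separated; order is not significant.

Subexpression sizes:
  S → 5
  π[f](S) → 5
  T → 4
  ρ[f/e](T) → 4
  π[f](ρ[f/e](T)) → 4
  (π[f](S) − π[f](ρ[f/e](T))) → 3
  σ[f=3]((π[f](S) − π[f](ρ[f/e](T)))) → 1

== RESULT ==
f
3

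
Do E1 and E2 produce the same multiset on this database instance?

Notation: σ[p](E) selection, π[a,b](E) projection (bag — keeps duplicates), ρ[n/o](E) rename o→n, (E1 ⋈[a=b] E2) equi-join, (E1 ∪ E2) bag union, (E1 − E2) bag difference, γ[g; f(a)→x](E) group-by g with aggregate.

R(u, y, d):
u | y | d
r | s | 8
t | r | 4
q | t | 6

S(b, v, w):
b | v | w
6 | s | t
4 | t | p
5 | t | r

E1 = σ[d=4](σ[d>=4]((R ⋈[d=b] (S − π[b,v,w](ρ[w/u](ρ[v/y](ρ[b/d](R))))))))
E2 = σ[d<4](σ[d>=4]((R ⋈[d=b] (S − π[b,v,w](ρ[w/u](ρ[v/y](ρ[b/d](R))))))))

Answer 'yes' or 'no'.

E1 subexpression sizes:
  R → 3
  S → 3
  R → 3
  ρ[b/d](R) → 3
  ρ[v/y](ρ[b/d](R)) → 3
  ρ[w/u](ρ[v/y](ρ[b/d](R))) → 3
  π[b,v,w](ρ[w/u](ρ[v/y](ρ[b/d](R)))) → 3
  (S − π[b,v,w](ρ[w/u](ρ[v/y](ρ[b/d](R))))) → 3
  (R ⋈[d=b] (S − π[b,v,w](ρ[w/u](ρ[v/y](ρ[b/d](R)))))) → 2
  σ[d>=4]((R ⋈[d=b] (S − π[b,v,w](ρ[w/u](ρ[v/y](ρ[b/d](R))))))) → 2
  σ[d=4](σ[d>=4]((R ⋈[d=b] (S − π[b,v,w](ρ[w/u](ρ[v/y](ρ[b/d](R)))))))) → 1
E2 subexpression sizes:
  R → 3
  S → 3
  R → 3
  ρ[b/d](R) → 3
  ρ[v/y](ρ[b/d](R)) → 3
  ρ[w/u](ρ[v/y](ρ[b/d](R))) → 3
  π[b,v,w](ρ[w/u](ρ[v/y](ρ[b/d](R)))) → 3
  (S − π[b,v,w](ρ[w/u](ρ[v/y](ρ[b/d](R))))) → 3
  (R ⋈[d=b] (S − π[b,v,w](ρ[w/u](ρ[v/y](ρ[b/d](R)))))) → 2
  σ[d>=4]((R ⋈[d=b] (S − π[b,v,w](ρ[w/u](ρ[v/y](ρ[b/d](R))))))) → 2
  σ[d<4](σ[d>=4]((R ⋈[d=b] (S − π[b,v,w](ρ[w/u](ρ[v/y](ρ[b/d](R)))))))) → 0

E1 result:
u | y | d | b | v | w
t | r | 4 | 4 | t | p
E2 result:
u | y | d | b | v | w
(0 rows)
Witness: ('t', 'r', 4, 4, 't', 'p') appears 1× in E1 but 0× in E2.

no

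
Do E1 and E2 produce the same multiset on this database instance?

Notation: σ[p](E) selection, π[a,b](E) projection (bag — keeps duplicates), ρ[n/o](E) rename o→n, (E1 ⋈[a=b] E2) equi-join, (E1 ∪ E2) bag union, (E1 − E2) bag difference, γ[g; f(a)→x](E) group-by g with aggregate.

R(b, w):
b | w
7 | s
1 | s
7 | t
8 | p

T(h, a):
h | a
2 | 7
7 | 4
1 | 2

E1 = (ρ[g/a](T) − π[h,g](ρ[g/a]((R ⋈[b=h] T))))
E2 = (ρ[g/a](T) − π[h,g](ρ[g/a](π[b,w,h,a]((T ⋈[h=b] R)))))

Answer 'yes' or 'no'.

E1 row counts bottom-up:
  T → 3
  ρ[g/a](T) → 3
  R → 4
  T → 3
  (R ⋈[b=h] T) → 3
  ρ[g/a]((R ⋈[b=h] T)) → 3
  π[h,g](ρ[g/a]((R ⋈[b=h] T))) → 3
  (ρ[g/a](T) − π[h,g](ρ[g/a]((R ⋈[b=h] T)))) → 1
E2 row counts bottom-up:
  T → 3
  ρ[g/a](T) → 3
  T → 3
  R → 4
  (T ⋈[h=b] R) → 3
  π[b,w,h,a]((T ⋈[h=b] R)) → 3
  ρ[g/a](π[b,w,h,a]((T ⋈[h=b] R))) → 3
  π[h,g](ρ[g/a](π[b,w,h,a]((T ⋈[h=b] R)))) → 3
  (ρ[g/a](T) − π[h,g](ρ[g/a](π[b,w,h,a]((T ⋈[h=b] R))))) → 1

E1 and E2 produce the same multiset:
h | g
2 | 7

yes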